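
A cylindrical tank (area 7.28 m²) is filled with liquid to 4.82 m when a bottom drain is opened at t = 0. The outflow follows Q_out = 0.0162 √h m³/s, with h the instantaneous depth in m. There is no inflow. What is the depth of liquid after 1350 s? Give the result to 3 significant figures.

0.481 m

With no inflow, A dh/dt = −0.0162 √h.
This is separable: 2 d(√h)/dt = −0.0162/A, so √h = √h₀ − (0.0162/(2A)) t.
√h = √4.82 − 0.0162·1350/(2·7.28) = 2.1954 − 1.5021 = 0.69339.
h = 0.69339² = 0.48079 m.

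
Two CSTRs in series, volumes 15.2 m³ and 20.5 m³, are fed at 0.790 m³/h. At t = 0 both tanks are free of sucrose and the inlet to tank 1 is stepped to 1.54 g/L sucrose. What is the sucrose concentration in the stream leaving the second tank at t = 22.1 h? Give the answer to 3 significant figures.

Time constants: τᵢ = Vᵢ/Q for each well-mixed tank.
τ₁ = 15.2/0.790 = 19.241 h; τ₂ = 20.5/0.790 = 25.949 h.
Tank 1: C₁ = C_in(1 − e^(−t/τ₁)). Tank 2 (τ₁ ≠ τ₂): C₂ = C_in[1 − (τ₁ e^(−t/τ₁) − τ₂ e^(−t/τ₂))/(τ₁ − τ₂)].
At t = 22.1: e^(−t/τ₁) = 0.31707, e^(−t/τ₂) = 0.42671.
C₂ = 1.54·[1 − (19.241·0.31707 − 25.949·0.42671)/(-6.7089)] = 1.54·0.25888 = 0.39867 g/L.

0.399 g/L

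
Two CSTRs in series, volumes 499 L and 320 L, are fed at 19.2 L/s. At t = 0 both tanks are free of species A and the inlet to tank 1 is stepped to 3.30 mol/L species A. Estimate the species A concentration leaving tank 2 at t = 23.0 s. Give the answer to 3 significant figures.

Time constants: τᵢ = Vᵢ/Q for each well-mixed tank.
τ₁ = 499/19.2 = 25.990 s; τ₂ = 320/19.2 = 16.667 s.
Solving the cascade with C₁(0)=C₂(0)=0 gives C₂(t) = C_in[1 − (τ₁ e^(−t/τ₁) − τ₂ e^(−t/τ₂))/(τ₁ − τ₂)].
At t = 23.0: e^(−t/τ₁) = 0.41273, e^(−t/τ₂) = 0.25158.
C₂ = 3.30·[1 − (25.990·0.41273 − 16.667·0.25158)/(9.3229)] = 3.30·0.29919 = 0.98732 mol/L.

0.987 mol/L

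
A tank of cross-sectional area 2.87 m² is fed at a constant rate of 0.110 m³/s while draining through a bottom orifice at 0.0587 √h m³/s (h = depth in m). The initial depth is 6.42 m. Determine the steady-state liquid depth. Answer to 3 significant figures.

3.51 m

Level balance: A dh/dt = 0.110 − 0.0587 √h. Setting dh/dt = 0:
Q_in = 0.0587 √h_ss ⇒ √h_ss = 0.110/0.0587 = 1.8739.
h_ss = 1.8739² = 3.5116 m. (Since h₀ = 6.42 m > h_ss, the level will fall toward this value.)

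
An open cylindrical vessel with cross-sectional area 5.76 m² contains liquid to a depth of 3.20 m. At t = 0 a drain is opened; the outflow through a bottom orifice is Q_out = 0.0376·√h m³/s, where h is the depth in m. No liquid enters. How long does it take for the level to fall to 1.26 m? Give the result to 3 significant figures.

A dh/dt = −Q_out = −0.0376 √h.
This is separable: 2 d(√h)/dt = −0.0376/A, so √h = √h₀ − (0.0376/(2A)) t.
t = 2A(√h₀ − √h)/0.0376 = 2·5.76·(√3.20 − √1.26)/0.0376
  = 11.520 × (1.7889 − 1.1225) / 0.0376 = 204.16 s.

204 s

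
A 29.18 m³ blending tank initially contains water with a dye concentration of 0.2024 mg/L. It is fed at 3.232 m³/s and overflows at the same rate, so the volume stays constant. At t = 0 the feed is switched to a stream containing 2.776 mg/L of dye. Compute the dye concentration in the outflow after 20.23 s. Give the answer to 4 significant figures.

Transient balance on the dissolved component: V dC/dt = Q(C_in − C).
So dC/dt = (C_in − C)/τ with τ = V/Q = 29.18/3.232 = 9.02847 s.
Solution: C(t) = C_in + (C₀ − C_in) e^(−t/τ).
C(20.23) = 2.776 + (0.2024 − 2.776)·e^(−20.23/9.02847) = 2.776 + (-2.57360)·0.106385 = 2.50221 mg/L.

2.502 mg/L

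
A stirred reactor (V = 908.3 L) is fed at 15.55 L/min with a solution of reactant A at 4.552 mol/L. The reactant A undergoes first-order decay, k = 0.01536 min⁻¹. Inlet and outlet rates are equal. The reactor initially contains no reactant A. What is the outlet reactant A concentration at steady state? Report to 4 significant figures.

V dC/dt = Q(C_in − C) − k V C.
At steady state: 0 = Q C_in − (Q + kV) C_ss, so C_ss = Q C_in/(Q + kV).
C_ss = 15.55·4.552/(15.55 + 0.01536·908.3) = 70.7836/29.5015 = 2.39932 mol/L.

2.399 mol/L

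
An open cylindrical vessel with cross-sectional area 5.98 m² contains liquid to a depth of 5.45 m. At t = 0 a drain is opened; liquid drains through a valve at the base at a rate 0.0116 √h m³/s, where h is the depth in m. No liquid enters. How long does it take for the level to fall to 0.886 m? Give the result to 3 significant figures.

Volume balance on the tank: A dh/dt = −0.0116 √h.
∫ h^(−1/2) dh = −(0.0116/A) ∫ dt, giving 2√h = 2√h₀ − (0.0116/A) t.
t = 2A(√h₀ − √h)/0.0116 = 2·5.98·(√5.45 − √0.886)/0.0116
  = 11.960 × (2.3345 − 0.94128) / 0.0116 = 1436.5 s.

1440 s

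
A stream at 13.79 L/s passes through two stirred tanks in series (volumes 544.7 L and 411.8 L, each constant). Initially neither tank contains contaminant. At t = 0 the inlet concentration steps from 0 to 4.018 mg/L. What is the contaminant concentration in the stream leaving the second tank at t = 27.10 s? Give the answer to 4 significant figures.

Species balance on tank i: dCᵢ/dt = (Cᵢ₋₁ − Cᵢ)/τᵢ with τᵢ = Vᵢ/Q.
τ₁ = 544.7/13.79 = 39.4996 s; τ₂ = 411.8/13.79 = 29.8622 s.
Solving the cascade with C₁(0)=C₂(0)=0 gives C₂(t) = C_in[1 − (τ₁ e^(−t/τ₁) − τ₂ e^(−t/τ₂))/(τ₁ − τ₂)].
At t = 27.10: e^(−t/τ₁) = 0.503545, e^(−t/τ₂) = 0.403531.
C₂ = 4.018·[1 − (39.4996·0.503545 − 29.8622·0.403531)/(9.63742)] = 4.018·0.186556 = 0.749581 mg/L.

0.7496 mg/L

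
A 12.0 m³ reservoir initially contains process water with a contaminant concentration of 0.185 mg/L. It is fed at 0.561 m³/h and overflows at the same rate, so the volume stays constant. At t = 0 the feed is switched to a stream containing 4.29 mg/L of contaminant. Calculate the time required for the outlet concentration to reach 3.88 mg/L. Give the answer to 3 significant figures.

49.3 h

Species balance: V dC/dt = Q(C_in − C) ⇒ τ = V/Q = 21.390 h.
C(t) = C_in + (C₀ − C_in) e^(−t/τ). Set C = 3.88 and solve for t:
e^(−t/τ) = (C − C_in)/(C₀ − C_in) = (3.88 − 4.29)/(0.185 − 4.29) = 0.099878
t = −τ ln(…) = 21.390 × 2.3038 = 49.279 h.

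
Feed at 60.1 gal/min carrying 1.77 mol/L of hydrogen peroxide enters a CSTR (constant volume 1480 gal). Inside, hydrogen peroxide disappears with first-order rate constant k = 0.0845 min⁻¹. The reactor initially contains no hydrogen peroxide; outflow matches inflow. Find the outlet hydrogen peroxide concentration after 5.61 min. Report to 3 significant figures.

Accumulation = in − out − consumed: V dC/dt = Q C_in − Q C − k V C.
This is linear with rate a = Q/V + k = 0.12511 min⁻¹.
C_ss = Q C_in/(Q + kV) = 0.57451 mol/L; C(t) = C_ss + (C₀ − C_ss) e^(−a t).
C(5.61) = 0.57451 + (-0.57451)·e^(−0.12511·5.61) = 0.57451 + (-0.57451)·0.49566 = 0.28975 mol/L.

0.290 mol/L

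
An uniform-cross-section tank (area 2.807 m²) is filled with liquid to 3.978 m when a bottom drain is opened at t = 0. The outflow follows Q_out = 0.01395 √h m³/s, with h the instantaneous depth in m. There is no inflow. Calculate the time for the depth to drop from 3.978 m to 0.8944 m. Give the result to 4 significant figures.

422.1 s

With no inflow, A dh/dt = −0.01395 √h.
∫ h^(−1/2) dh = −(0.01395/A) ∫ dt, giving 2√h = 2√h₀ − (0.01395/A) t.
t = 2A(√h₀ − √h)/0.01395 = 2·2.807·(√3.978 − √0.8944)/0.01395
  = 5.61400 × (1.99449 − 0.945727) / 0.01395 = 422.062 s.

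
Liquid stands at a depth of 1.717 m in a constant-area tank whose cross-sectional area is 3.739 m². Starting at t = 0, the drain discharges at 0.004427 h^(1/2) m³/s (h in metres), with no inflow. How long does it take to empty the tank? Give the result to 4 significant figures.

2213 s

A dh/dt = −Q_out = −0.004427 √h.
∫ h^(−1/2) dh = −(0.004427/A) ∫ dt, giving 2√h = 2√h₀ − (0.004427/A) t.
Tank is empty when √h = 0: t_empty = 2A√h₀/0.004427.
t_empty = 2·3.739·√1.717/0.004427 = 7.47800·1.31034/0.004427 = 2213.41 s.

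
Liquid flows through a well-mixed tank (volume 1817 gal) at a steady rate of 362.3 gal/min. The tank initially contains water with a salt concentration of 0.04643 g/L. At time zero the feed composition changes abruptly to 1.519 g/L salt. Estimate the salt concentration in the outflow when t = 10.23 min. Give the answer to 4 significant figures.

1.327 g/L

Transient balance on the dissolved component: V dC/dt = Q(C_in − C).
So dC/dt = (C_in − C)/τ with τ = V/Q = 1817/362.3 = 5.01518 min.
This is linear first-order; C(t) = C_in + (C₀ − C_in) e^(−t/τ).
C(10.23) = 1.519 + (0.04643 − 1.519)·e^(−10.23/5.01518) = 1.519 + (-1.47257)·0.130054 = 1.32749 g/L.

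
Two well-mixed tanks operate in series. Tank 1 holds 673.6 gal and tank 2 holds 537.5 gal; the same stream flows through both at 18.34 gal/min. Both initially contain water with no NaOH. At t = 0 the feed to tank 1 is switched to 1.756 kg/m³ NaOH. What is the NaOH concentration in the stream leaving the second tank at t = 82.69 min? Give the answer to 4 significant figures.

1.254 kg/m³

Each tank obeys Vᵢ dCᵢ/dt = Q(Cᵢ₋₁ − Cᵢ), so τᵢ = Vᵢ/Q.
τ₁ = 673.6/18.34 = 36.7285 min; τ₂ = 537.5/18.34 = 29.3075 min.
Solving the cascade with C₁(0)=C₂(0)=0 gives C₂(t) = C_in[1 − (τ₁ e^(−t/τ₁) − τ₂ e^(−t/τ₂))/(τ₁ − τ₂)].
At t = 82.69: e^(−t/τ₁) = 0.105253, e^(−t/τ₂) = 0.0595190.
C₂ = 1.756·[1 − (36.7285·0.105253 − 29.3075·0.0595190)/(7.42094)] = 1.756·0.714129 = 1.25401 kg/m³.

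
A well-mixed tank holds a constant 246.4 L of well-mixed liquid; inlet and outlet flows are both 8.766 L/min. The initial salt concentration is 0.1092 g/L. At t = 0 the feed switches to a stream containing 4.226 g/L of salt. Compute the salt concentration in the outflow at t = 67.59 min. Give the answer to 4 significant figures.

Transient balance on the dissolved component: V dC/dt = Q(C_in − C).
So dC/dt = (C_in − C)/τ with τ = V/Q = 246.4/8.766 = 28.1086 min.
This is linear first-order; C(t) = C_in + (C₀ − C_in) e^(−t/τ).
C(67.59) = 4.226 + (0.1092 − 4.226)·e^(−67.59/28.1086) = 4.226 + (-4.11680)·0.0903014 = 3.85425 g/L.

3.854 g/L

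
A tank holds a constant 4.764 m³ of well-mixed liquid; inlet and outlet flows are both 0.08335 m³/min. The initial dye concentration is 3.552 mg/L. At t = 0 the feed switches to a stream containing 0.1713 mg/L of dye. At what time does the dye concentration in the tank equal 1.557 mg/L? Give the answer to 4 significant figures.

Accumulation = in − out for the solute gives V dC/dt = Q(C_in − C), so τ = V/Q = 57.1566 min.
C(t) = C_in + (C₀ − C_in) e^(−t/τ). Set C = 1.557 and solve for t:
e^(−t/τ) = (C − C_in)/(C₀ − C_in) = (1.557 − 0.1713)/(3.552 − 0.1713) = 0.409886
t = −τ ln(…) = 57.1566 × 0.891877 = 50.9766 min.

50.98 min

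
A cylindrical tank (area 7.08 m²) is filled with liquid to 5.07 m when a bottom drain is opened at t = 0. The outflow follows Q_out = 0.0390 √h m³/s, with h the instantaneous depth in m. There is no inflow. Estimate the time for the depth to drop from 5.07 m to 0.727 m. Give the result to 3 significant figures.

Accumulation of liquid (constant cross-section A): A dh/dt = −0.0390 √h.
∫ h^(−1/2) dh = −(0.0390/A) ∫ dt, giving 2√h = 2√h₀ − (0.0390/A) t.
t = 2A(√h₀ − √h)/0.0390 = 2·7.08·(√5.07 − √0.727)/0.0390
  = 14.160 × (2.2517 − 0.85264) / 0.0390 = 507.95 s.

508 s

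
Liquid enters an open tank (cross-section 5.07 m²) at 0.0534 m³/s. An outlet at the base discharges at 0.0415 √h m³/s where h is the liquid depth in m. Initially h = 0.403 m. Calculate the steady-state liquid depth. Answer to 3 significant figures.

1.66 m

Mass balance (ρ constant): A dh/dt = Q_in − 0.0415 √h. At steady state dh/dt = 0:
Q_in = 0.0415 √h_ss ⇒ √h_ss = 0.0534/0.0415 = 1.2867.
h_ss = 1.2867² = 1.6557 m. (Since h₀ = 0.403 m < h_ss, the level will rise toward this value.)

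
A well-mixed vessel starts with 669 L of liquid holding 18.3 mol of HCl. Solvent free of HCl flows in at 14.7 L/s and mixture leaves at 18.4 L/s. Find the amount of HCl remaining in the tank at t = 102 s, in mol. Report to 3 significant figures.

Let m(t) be the amount of HCl. Volume: V(t) = V₀ + (Q_in − Q_out) t = 669 − 3.7000 t; V(102) = 291.60 L.
Species balance (pure solvent in): dm/dt = −Q_out · m/V(t).
dm/m = −Q_out dt/(V₀ − 3.7000 t); integrating gives ln(m/m₀) = −(Q_out/(Q_in−Q_out)) ln(V/V₀).
m = m₀ (V₀/V)^(Q_out/(Q_in−Q_out)) = 18.3 × (669/291.60)^(-4.9730) = 0.29445 mol.

0.294 mol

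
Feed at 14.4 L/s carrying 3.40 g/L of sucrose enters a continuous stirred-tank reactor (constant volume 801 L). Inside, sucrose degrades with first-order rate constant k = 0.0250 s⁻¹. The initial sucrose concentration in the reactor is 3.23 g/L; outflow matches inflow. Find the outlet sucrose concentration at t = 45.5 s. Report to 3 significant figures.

1.68 g/L

Accumulation = in − out − consumed: V dC/dt = Q C_in − Q C − k V C.
This is linear with rate a = Q/V + k = 0.042978 s⁻¹.
C_ss = Q C_in/(Q + kV) = 1.4222 g/L; C(t) = C_ss + (C₀ − C_ss) e^(−a t).
C(45.5) = 1.4222 + (1.8078)·e^(−0.042978·45.5) = 1.4222 + (1.8078)·0.14150 = 1.6780 g/L.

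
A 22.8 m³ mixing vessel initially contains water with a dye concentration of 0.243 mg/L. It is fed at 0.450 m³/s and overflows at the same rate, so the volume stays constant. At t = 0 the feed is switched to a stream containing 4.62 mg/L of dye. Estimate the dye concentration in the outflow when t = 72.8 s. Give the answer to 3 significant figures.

3.58 mg/L

Unsteady species balance (constant V, well mixed): V dC/dt = Q(C_in − C).
Time constant τ = V/Q = 22.8/0.450 = 50.667 s.
Solution: C(t) = C_in + (C₀ − C_in) e^(−t/τ).
C(72.8) = 4.62 + (0.243 − 4.62)·e^(−72.8/50.667) = 4.62 + (-4.3770)·0.23768 = 3.5797 mg/L.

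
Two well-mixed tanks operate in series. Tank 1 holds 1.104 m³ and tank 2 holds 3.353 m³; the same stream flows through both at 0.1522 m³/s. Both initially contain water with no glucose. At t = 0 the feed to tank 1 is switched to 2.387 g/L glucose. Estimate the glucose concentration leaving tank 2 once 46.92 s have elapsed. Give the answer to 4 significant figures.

Each tank obeys Vᵢ dCᵢ/dt = Q(Cᵢ₋₁ − Cᵢ), so τᵢ = Vᵢ/Q.
τ₁ = 1.104/0.1522 = 7.25361 s; τ₂ = 3.353/0.1522 = 22.0302 s.
Solving the cascade with C₁(0)=C₂(0)=0 gives C₂(t) = C_in[1 − (τ₁ e^(−t/τ₁) − τ₂ e^(−t/τ₂))/(τ₁ − τ₂)].
At t = 46.92: e^(−t/τ₁) = 0.00155155, e^(−t/τ₂) = 0.118861.
C₂ = 2.387·[1 − (7.25361·0.00155155 − 22.0302·0.118861)/(-14.7766)] = 2.387·0.823554 = 1.96582 g/L.

1.966 g/L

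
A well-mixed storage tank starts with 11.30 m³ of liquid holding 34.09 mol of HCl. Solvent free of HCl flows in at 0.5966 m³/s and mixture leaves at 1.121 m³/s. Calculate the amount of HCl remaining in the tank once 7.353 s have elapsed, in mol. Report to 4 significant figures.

Total volume: dV/dt = Q_in − Q_out = -0.524400 m³/s, so V(t) = 11.30 − 0.524400 t and V(7.353) = 7.44409 m³.
Solute balance: dm/dt = 0 − Q_out C = −Q_out m/V(t).
Separate: dm/m = −Q_out dt/V(t) ⇒ ln(m/m₀) = −(Q_out/(Q_in−Q_out)) ln(V/V₀).
m = m₀ (V₀/V)^(Q_out/(Q_in−Q_out)) = 34.09 × (11.30/7.44409)^(-2.13768) = 13.9681 mol.

13.97 mol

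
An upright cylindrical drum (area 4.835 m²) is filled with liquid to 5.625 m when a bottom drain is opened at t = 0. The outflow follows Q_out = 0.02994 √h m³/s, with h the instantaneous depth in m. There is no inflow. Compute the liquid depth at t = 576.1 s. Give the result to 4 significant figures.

With no inflow, A dh/dt = −0.02994 √h.
∫ h^(−1/2) dh = −(0.02994/A) ∫ dt, giving 2√h = 2√h₀ − (0.02994/A) t.
√h = √5.625 − 0.02994·576.1/(2·4.835) = 2.37171 − 1.78371 = 0.588003.
h = 0.588003² = 0.345747 m.

0.3457 m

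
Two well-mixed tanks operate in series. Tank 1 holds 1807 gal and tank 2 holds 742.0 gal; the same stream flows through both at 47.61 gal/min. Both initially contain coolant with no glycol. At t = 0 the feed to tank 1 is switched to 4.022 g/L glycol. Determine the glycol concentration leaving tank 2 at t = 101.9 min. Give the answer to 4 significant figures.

Species balance on tank i: dCᵢ/dt = (Cᵢ₋₁ − Cᵢ)/τᵢ with τᵢ = Vᵢ/Q.
τ₁ = 1807/47.61 = 37.9542 min; τ₂ = 742.0/47.61 = 15.5850 min.
Solving the cascade with C₁(0)=C₂(0)=0 gives C₂(t) = C_in[1 − (τ₁ e^(−t/τ₁) − τ₂ e^(−t/τ₂))/(τ₁ − τ₂)].
At t = 101.9: e^(−t/τ₁) = 0.0682339, e^(−t/τ₂) = 0.00144687.
C₂ = 4.022·[1 − (37.9542·0.0682339 − 15.5850·0.00144687)/(22.3693)] = 4.022·0.885235 = 3.56041 g/L.

3.560 g/L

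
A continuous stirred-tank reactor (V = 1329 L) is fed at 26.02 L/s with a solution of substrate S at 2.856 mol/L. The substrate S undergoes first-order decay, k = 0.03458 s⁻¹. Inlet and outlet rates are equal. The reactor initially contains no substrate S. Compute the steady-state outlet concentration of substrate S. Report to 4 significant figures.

Accumulation = in − out − consumed: V dC/dt = Q C_in − Q C − k V C.
Steady state (dC/dt = 0): C_ss = Q C_in/(Q + kV) = C_in/(1 + kV/Q).
C_ss = 26.02·2.856/(26.02 + 0.03458·1329) = 74.3131/71.9768 = 1.03246 mol/L.

1.032 mol/L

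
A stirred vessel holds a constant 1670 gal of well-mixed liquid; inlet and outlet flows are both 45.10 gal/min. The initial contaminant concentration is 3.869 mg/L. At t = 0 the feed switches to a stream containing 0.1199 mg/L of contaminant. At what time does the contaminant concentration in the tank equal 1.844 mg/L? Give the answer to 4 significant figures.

Species balance: V dC/dt = Q(C_in − C) ⇒ τ = V/Q = 37.0288 min.
C(t) = C_in + (C₀ − C_in) e^(−t/τ). Set C = 1.844 and solve for t:
e^(−t/τ) = (C − C_in)/(C₀ − C_in) = (1.844 − 0.1199)/(3.869 − 0.1199) = 0.459870
t = −τ ln(…) = 37.0288 × 0.776811 = 28.7644 min.

28.76 min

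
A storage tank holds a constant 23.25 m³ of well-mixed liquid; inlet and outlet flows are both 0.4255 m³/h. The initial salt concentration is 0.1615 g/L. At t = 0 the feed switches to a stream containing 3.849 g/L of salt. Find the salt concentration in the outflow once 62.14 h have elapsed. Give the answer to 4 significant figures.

2.666 g/L

Accumulation = in − out for the solute gives V dC/dt = Q(C_in − C).
Rewrite as dC/dt + C/τ = C_in/τ, τ = V/Q = 54.6416 h.
Integrating: C(t) = C_in + (C₀ − C_in) e^(−t/τ).
C(62.14) = 3.849 + (0.1615 − 3.849)·e^(−62.14/54.6416) = 3.849 + (-3.68750)·0.320707 = 2.66639 g/L.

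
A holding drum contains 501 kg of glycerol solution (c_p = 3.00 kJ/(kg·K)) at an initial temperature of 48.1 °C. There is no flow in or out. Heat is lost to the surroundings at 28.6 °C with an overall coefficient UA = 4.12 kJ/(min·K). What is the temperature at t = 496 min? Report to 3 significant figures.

33.6 °C

Lumped-capacitance energy balance: M c_p dT/dt = UA(T_amb − T).
dT/dt = (T_ss − T)/τ with T_ss = T_amb = 28.600 °C, τ = M c_p/UA = 501·3.00/4.12 = 364.81 min.
Integrating: T(t) = T_ss + (T₀ − T_ss) e^(−t/τ).
T(496) = 28.600 + (19.500)·0.25676 = 33.607 °C.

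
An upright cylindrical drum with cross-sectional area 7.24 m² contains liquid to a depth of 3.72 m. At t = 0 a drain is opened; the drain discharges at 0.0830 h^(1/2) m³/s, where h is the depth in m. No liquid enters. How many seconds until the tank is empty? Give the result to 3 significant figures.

336 s

Volume balance on the tank: A dh/dt = −0.0830 √h.
Separate and integrate: 2(√h − √h₀) = −(0.0830/A) t.
Tank is empty when √h = 0: t_empty = 2A√h₀/0.0830.
t_empty = 2·7.24·√3.72/0.0830 = 14.480·1.9287/0.0830 = 336.48 s.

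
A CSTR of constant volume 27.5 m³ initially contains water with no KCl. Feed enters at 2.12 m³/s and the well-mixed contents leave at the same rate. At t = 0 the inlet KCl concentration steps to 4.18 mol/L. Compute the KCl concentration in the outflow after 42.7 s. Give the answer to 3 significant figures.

Unsteady species balance (constant V, well mixed): V dC/dt = Q(C_in − C).
So dC/dt = (C_in − C)/τ with τ = V/Q = 27.5/2.12 = 12.972 s.
Integrating: C(t) = C_in + (C₀ − C_in) e^(−t/τ).
C(42.7) = 4.18 + (0 − 4.18)·e^(−42.7/12.972) = 4.18 + (-4.1800)·0.037188 = 4.0246 mol/L.

4.02 mol/L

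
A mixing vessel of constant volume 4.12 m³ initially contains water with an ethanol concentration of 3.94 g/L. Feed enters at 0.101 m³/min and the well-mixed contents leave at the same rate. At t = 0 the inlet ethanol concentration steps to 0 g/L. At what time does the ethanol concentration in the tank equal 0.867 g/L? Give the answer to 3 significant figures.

Unsteady species balance (constant V, well mixed): V dC/dt = Q(C_in − C), so τ = V/Q = 40.792 min.
C(t) = C_in + (C₀ − C_in) e^(−t/τ). Set C = 0.867 and solve for t:
e^(−t/τ) = (C − C_in)/(C₀ − C_in) = (0.867 − 0)/(3.94 − 0) = 0.22005
t = −τ ln(…) = 40.792 × 1.5139 = 61.755 min.

61.8 min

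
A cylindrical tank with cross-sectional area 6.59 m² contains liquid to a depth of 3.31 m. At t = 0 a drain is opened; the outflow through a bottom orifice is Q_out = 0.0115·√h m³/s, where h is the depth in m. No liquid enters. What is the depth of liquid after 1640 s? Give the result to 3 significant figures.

With no inflow, A dh/dt = −0.0115 √h.
Separate and integrate: 2(√h − √h₀) = −(0.0115/A) t.
√h = √3.31 − 0.0115·1640/(2·6.59) = 1.8193 − 1.4310 = 0.38838.
h = 0.38838² = 0.15084 m.

0.151 m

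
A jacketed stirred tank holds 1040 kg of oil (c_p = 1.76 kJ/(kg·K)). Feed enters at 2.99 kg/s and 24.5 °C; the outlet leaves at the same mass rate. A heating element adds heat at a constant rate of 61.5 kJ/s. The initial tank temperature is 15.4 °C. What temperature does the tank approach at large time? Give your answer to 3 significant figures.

36.2 °C

Unsteady energy balance on the tank contents: M c_p dT/dt = ṁ c_p (T_in − T) + 61.5.
At steady state dT/dt = 0 ⇒ T_ss = T_in + Q̇/(ṁ c_p) = 24.5 + 61.5/(2.99·1.76) = 36.187 °C.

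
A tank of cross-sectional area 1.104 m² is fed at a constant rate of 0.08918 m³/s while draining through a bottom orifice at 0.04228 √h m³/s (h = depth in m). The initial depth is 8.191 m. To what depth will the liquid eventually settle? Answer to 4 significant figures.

4.449 m

A dh/dt = Q_in − 0.04228 √h. Steady state requires inflow = outflow:
Q_in = 0.04228 √h_ss ⇒ √h_ss = 0.08918/0.04228 = 2.10927.
h_ss = 2.10927² = 4.44903 m. (Since h₀ = 8.191 m > h_ss, the level will fall toward this value.)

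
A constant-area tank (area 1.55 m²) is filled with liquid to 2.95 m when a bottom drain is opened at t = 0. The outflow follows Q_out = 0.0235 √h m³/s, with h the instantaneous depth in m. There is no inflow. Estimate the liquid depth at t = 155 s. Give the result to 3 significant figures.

0.294 m

A dh/dt = −Q_out = −0.0235 √h.
∫ h^(−1/2) dh = −(0.0235/A) ∫ dt, giving 2√h = 2√h₀ − (0.0235/A) t.
√h = √2.95 − 0.0235·155/(2·1.55) = 1.7176 − 1.1750 = 0.54256.
h = 0.54256² = 0.29437 m.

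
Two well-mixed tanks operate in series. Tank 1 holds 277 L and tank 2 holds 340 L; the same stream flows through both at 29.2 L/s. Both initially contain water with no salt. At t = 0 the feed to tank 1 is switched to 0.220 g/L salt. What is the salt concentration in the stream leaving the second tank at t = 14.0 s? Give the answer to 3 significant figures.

0.0844 g/L

Time constants: τᵢ = Vᵢ/Q for each well-mixed tank.
τ₁ = 277/29.2 = 9.4863 s; τ₂ = 340/29.2 = 11.644 s.
Tank 1: C₁ = C_in(1 − e^(−t/τ₁)). Tank 2 (τ₁ ≠ τ₂): C₂ = C_in[1 − (τ₁ e^(−t/τ₁) − τ₂ e^(−t/τ₂))/(τ₁ − τ₂)].
At t = 14.0: e^(−t/τ₁) = 0.22859, e^(−t/τ₂) = 0.30049.
C₂ = 0.220·[1 − (9.4863·0.22859 − 11.644·0.30049)/(-2.1575)] = 0.220·0.38341 = 0.084350 g/L.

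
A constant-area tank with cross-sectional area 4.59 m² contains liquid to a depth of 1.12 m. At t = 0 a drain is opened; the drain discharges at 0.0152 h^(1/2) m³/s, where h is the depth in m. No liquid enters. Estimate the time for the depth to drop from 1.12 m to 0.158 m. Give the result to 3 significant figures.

399 s

Mass balance (ρ constant): A dh/dt = −0.0152 √h.
This is separable: 2 d(√h)/dt = −0.0152/A, so √h = √h₀ − (0.0152/(2A)) t.
t = 2A(√h₀ − √h)/0.0152 = 2·4.59·(√1.12 − √0.158)/0.0152
  = 9.1800 × (1.0583 − 0.39749) / 0.0152 = 399.09 s.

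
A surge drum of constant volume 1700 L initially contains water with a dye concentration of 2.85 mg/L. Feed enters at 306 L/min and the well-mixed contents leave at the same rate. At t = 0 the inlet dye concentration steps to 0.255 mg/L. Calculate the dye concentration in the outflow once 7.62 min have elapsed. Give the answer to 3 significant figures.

0.913 mg/L

Accumulation = in − out for the solute gives V dC/dt = Q(C_in − C).
Rewrite as dC/dt + C/τ = C_in/τ, τ = V/Q = 5.5556 min.
This is linear first-order; C(t) = C_in + (C₀ − C_in) e^(−t/τ).
C(7.62) = 0.255 + (2.85 − 0.255)·e^(−7.62/5.5556) = 0.255 + (2.5950)·0.25370 = 0.91335 mg/L.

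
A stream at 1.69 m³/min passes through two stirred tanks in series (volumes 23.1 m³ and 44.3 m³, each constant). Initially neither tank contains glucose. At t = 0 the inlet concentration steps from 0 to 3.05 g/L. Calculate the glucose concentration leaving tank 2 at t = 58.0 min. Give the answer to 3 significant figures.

Each tank obeys Vᵢ dCᵢ/dt = Q(Cᵢ₋₁ − Cᵢ), so τᵢ = Vᵢ/Q.
τ₁ = 23.1/1.69 = 13.669 min; τ₂ = 44.3/1.69 = 26.213 min.
Solving the cascade with C₁(0)=C₂(0)=0 gives C₂(t) = C_in[1 − (τ₁ e^(−t/τ₁) − τ₂ e^(−t/τ₂))/(τ₁ − τ₂)].
At t = 58.0: e^(−t/τ₁) = 0.014360, e^(−t/τ₂) = 0.10941.
C₂ = 3.05·[1 − (13.669·0.014360 − 26.213·0.10941)/(-12.544)] = 3.05·0.78702 = 2.4004 g/L.

2.40 g/L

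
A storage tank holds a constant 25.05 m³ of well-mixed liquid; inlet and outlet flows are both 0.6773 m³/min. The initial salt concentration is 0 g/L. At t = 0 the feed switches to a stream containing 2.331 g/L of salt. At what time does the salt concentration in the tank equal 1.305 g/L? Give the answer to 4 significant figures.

30.35 min

Unsteady species balance (constant V, well mixed): V dC/dt = Q(C_in − C), so τ = V/Q = 36.9851 min.
C(t) = C_in + (C₀ − C_in) e^(−t/τ). Set C = 1.305 and solve for t:
e^(−t/τ) = (C − C_in)/(C₀ − C_in) = (1.305 − 2.331)/(0 − 2.331) = 0.440154
t = −τ ln(…) = 36.9851 × 0.820630 = 30.3511 min.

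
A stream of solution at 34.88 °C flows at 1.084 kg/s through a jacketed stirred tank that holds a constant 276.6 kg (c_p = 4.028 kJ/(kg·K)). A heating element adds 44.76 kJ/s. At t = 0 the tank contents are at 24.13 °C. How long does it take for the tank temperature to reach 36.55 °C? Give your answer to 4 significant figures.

Energy balance: M c_p dT/dt = ṁ c_p (T_in − T) + 44.76.
τ = M/ṁ = 255.166 s; T_ss = T_in + Q̇/(ṁ c_p) = 45.1311 °C.
T(t) = T_ss + (T₀ − T_ss) e^(−t/τ). Set T = 36.55:
e^(−t/τ) = (36.55 − 45.1311)/(24.13 − 45.1311) = 0.408603
t = −255.166 · ln(0.408603) = 228.377 s.

228.4 s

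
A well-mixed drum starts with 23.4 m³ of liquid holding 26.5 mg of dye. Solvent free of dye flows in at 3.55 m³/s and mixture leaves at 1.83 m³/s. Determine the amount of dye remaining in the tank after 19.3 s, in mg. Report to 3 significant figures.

10.4 mg

Total volume: dV/dt = Q_in − Q_out = 1.7200 m³/s, so V(t) = 23.4 + 1.7200 t and V(19.3) = 56.596 m³.
Species balance (pure solvent in): dm/dt = −Q_out · m/V(t).
dm/m = −Q_out dt/(V₀ + 1.7200 t); integrating gives ln(m/m₀) = −(Q_out/(Q_in−Q_out)) ln(V/V₀).
m = m₀ (V₀/V)^(Q_out/(Q_in−Q_out)) = 26.5 × (23.4/56.596)^(1.0640) = 10.355 mg.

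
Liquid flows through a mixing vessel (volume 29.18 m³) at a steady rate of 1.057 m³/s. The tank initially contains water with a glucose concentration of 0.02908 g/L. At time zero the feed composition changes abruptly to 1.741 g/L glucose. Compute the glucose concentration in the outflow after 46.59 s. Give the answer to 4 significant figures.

1.424 g/L

Accumulation = in − out for the solute gives V dC/dt = Q(C_in − C).
Time constant τ = V/Q = 29.18/1.057 = 27.6064 s.
C approaches C_in exponentially: C(t) = C_in + (C₀ − C_in) e^(−t/τ).
C(46.59) = 1.741 + (0.02908 − 1.741)·e^(−46.59/27.6064) = 1.741 + (-1.71192)·0.184954 = 1.42437 g/L.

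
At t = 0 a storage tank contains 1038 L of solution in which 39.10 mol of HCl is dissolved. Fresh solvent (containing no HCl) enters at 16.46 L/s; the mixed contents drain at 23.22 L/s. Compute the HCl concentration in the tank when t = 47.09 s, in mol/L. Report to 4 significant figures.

Let m(t) be the amount of HCl. Volume: V(t) = V₀ + (Q_in − Q_out) t = 1038 − 6.76000 t; V(47.09) = 719.672 L.
No HCl enters, so dm/dt = −Q_out · (m/V).
dm/m = −Q_out dt/(V₀ − 6.76000 t); integrating gives ln(m/m₀) = −(Q_out/(Q_in−Q_out)) ln(V/V₀).
m = m₀ (V₀/V)^(Q_out/(Q_in−Q_out)) = 39.10 × (1038/719.672)^(-3.43491) = 11.1124 mol.
C = m/V = 11.1124/719.672 = 0.0154410 mol/L.

0.01544 mol/L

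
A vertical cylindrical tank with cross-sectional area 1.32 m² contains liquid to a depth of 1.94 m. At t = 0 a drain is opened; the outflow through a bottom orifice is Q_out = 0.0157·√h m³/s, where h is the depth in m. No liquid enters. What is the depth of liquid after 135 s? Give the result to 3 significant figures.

0.348 m

A dh/dt = −Q_out = −0.0157 √h.
This is separable: 2 d(√h)/dt = −0.0157/A, so √h = √h₀ − (0.0157/(2A)) t.
√h = √1.94 − 0.0157·135/(2·1.32) = 1.3928 − 0.80284 = 0.59000.
h = 0.59000² = 0.34810 m.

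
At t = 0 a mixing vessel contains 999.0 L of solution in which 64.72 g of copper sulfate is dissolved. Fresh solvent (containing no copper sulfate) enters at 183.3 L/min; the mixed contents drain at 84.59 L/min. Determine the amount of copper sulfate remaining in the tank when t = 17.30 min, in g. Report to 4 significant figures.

Total volume: dV/dt = Q_in − Q_out = 98.7100 L/min, so V(t) = 999.0 + 98.7100 t and V(17.30) = 2706.68 L.
Species balance (pure solvent in): dm/dt = −Q_out · m/V(t).
dm/m = −Q_out dt/(V₀ + 98.7100 t); integrating gives ln(m/m₀) = −(Q_out/(Q_in−Q_out)) ln(V/V₀).
m = m₀ (V₀/V)^(Q_out/(Q_in−Q_out)) = 64.72 × (999.0/2706.68)^(0.856955) = 27.5478 g.

27.55 g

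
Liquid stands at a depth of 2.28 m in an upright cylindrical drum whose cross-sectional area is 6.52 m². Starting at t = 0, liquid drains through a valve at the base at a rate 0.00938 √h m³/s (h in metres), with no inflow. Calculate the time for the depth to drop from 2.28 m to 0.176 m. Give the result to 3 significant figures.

With no inflow, A dh/dt = −0.00938 √h.
∫ h^(−1/2) dh = −(0.00938/A) ∫ dt, giving 2√h = 2√h₀ − (0.00938/A) t.
t = 2A(√h₀ − √h)/0.00938 = 2·6.52·(√2.28 − √0.176)/0.00938
  = 13.040 × (1.5100 − 0.41952) / 0.00938 = 1515.9 s.

1520 s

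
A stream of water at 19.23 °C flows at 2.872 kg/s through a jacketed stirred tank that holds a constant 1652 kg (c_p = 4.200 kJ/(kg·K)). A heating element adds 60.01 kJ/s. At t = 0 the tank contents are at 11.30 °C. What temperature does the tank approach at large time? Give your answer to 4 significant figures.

Heat balance on the well-mixed liquid: M c_p dT/dt = ṁ c_p (T_in − T) + 60.01.
At steady state dT/dt = 0 ⇒ T_ss = T_in + Q̇/(ṁ c_p) = 19.23 + 60.01/(2.872·4.200) = 24.2050 °C.

24.20 °C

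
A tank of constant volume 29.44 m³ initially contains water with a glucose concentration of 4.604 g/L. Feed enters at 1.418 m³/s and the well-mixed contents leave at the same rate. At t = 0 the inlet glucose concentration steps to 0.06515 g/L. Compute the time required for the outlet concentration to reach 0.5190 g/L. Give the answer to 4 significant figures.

47.81 s

Mass balance on the solute (V constant): V dC/dt = Q(C_in − C), so τ = V/Q = 20.7616 s.
C(t) = C_in + (C₀ − C_in) e^(−t/τ). Set C = 0.5190 and solve for t:
e^(−t/τ) = (C − C_in)/(C₀ − C_in) = (0.5190 − 0.06515)/(4.604 − 0.06515) = 0.0999923
t = −τ ln(…) = 20.7616 × 2.30266 = 47.8070 s.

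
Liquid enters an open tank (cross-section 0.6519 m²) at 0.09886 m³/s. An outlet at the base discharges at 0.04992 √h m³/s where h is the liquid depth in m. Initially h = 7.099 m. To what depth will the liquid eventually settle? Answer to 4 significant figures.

3.922 m

Mass balance (ρ constant): A dh/dt = Q_in − 0.04992 √h. At steady state dh/dt = 0:
Q_in = 0.04992 √h_ss ⇒ √h_ss = 0.09886/0.04992 = 1.98037.
h_ss = 1.98037² = 3.92186 m. (Since h₀ = 7.099 m > h_ss, the level will fall toward this value.)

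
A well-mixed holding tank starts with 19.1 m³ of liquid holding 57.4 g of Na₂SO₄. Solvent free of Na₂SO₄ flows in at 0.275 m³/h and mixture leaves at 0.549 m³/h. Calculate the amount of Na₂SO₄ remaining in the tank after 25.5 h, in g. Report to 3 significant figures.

23.0 g

Total volume: dV/dt = Q_in − Q_out = -0.27400 m³/h, so V(t) = 19.1 − 0.27400 t and V(25.5) = 12.113 m³.
Solute balance: dm/dt = 0 − Q_out C = −Q_out m/V(t).
Separate: dm/m = −Q_out dt/V(t) ⇒ ln(m/m₀) = −(Q_out/(Q_in−Q_out)) ln(V/V₀).
m = m₀ (V₀/V)^(Q_out/(Q_in−Q_out)) = 57.4 × (19.1/12.113)^(-2.0036) = 23.048 g.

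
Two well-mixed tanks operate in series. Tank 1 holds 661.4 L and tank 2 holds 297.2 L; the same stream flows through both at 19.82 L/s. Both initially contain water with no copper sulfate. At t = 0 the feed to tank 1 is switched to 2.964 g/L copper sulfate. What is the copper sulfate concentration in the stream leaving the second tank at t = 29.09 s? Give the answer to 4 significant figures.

1.060 g/L

Each tank obeys Vᵢ dCᵢ/dt = Q(Cᵢ₋₁ − Cᵢ), so τᵢ = Vᵢ/Q.
τ₁ = 661.4/19.82 = 33.3703 s; τ₂ = 297.2/19.82 = 14.9950 s.
Solving the cascade with C₁(0)=C₂(0)=0 gives C₂(t) = C_in[1 − (τ₁ e^(−t/τ₁) − τ₂ e^(−t/τ₂))/(τ₁ − τ₂)].
At t = 29.09: e^(−t/τ₁) = 0.418226, e^(−t/τ₂) = 0.143706.
C₂ = 2.964·[1 − (33.3703·0.418226 − 14.9950·0.143706)/(18.3754)] = 2.964·0.357755 = 1.06039 g/L.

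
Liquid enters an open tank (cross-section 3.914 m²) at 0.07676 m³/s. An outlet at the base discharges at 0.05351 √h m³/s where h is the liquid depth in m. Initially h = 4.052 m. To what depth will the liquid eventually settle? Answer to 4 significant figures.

A dh/dt = Q_in − 0.05351 √h. Steady state requires inflow = outflow:
Q_in = 0.05351 √h_ss ⇒ √h_ss = 0.07676/0.05351 = 1.43450.
h_ss = 1.43450² = 2.05779 m. (Since h₀ = 4.052 m > h_ss, the level will fall toward this value.)

2.058 m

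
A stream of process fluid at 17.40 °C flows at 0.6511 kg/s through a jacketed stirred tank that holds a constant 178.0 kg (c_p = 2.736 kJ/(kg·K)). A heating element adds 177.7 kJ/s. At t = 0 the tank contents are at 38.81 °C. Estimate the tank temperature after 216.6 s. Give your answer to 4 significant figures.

81.68 °C

Energy balance: M c_p dT/dt = ṁ c_p (T_in − T) + 177.7.
Rearrange: dT/dt = (T_ss − T)/τ with τ = M/ṁ = 273.384 s and T_ss = T_in + Q̇/(ṁ c_p) = 117.152 °C.
Solution: T(t) = T_ss + (T₀ − T_ss) e^(−t/τ).
T(216.6) = 117.152 + (-78.3425)·e^(−216.6/273.384) = 117.152 + (-78.3425)·0.452805 = 81.6786 °C.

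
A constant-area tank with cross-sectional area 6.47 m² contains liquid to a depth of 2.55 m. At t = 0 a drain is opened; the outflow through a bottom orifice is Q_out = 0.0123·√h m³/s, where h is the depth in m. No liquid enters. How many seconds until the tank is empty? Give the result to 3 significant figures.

With no inflow, A dh/dt = −0.0123 √h.
Separate and integrate: 2(√h − √h₀) = −(0.0123/A) t.
Set h = 0: 2√h₀ = (0.0123/A) t_empty ⇒ t_empty = 2A√h₀/0.0123.
t_empty = 2·6.47·√2.55/0.0123 = 12.940·1.5969/0.0123 = 1680.0 s.

1680 s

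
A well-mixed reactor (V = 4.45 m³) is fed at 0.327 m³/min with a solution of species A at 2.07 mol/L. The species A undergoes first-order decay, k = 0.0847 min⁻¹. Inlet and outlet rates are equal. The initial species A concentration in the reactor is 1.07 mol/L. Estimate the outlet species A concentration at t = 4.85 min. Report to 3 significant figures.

1.01 mol/L

Accumulation = in − out − consumed: V dC/dt = Q C_in − Q C − k V C.
dC/dt = (Q/V) C_in − (Q/V + k) C; effective rate a = Q/V + k = 0.073483 + 0.0847 = 0.15818 min⁻¹.
C_ss = Q C_in/(Q + kV) = 0.96161 mol/L; C(t) = C_ss + (C₀ − C_ss) e^(−a t).
C(4.85) = 0.96161 + (0.10839)·e^(−0.15818·4.85) = 0.96161 + (0.10839)·0.46432 = 1.0119 mol/L.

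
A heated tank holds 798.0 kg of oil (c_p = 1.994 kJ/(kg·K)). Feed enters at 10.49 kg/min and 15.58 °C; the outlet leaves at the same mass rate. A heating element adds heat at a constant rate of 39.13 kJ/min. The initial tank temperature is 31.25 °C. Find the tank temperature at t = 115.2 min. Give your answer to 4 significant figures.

20.49 °C

M c_p dT/dt = ṁ c_p (T_in − T) + Q̇.
Rearrange: dT/dt = (T_ss − T)/τ with τ = M/ṁ = 76.0724 min and T_ss = T_in + Q̇/(ṁ c_p) = 17.4507 °C.
Integrating: T(t) = T_ss + (T₀ − T_ss) e^(−t/τ).
T(115.2) = 17.4507 + (13.7993)·e^(−115.2/76.0724) = 17.4507 + (13.7993)·0.219952 = 20.4859 °C.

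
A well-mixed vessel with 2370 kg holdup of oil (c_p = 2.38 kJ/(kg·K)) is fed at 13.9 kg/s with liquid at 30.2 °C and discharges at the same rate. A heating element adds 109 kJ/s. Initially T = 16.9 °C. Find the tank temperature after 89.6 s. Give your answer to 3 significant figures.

23.7 °C

Unsteady energy balance on the tank contents: M c_p dT/dt = ṁ c_p (T_in − T) + 109.
Rearrange: dT/dt = (T_ss − T)/τ with τ = M/ṁ = 170.50 s and T_ss = T_in + Q̇/(ṁ c_p) = 33.495 °C.
Integrating: T(t) = T_ss + (T₀ − T_ss) e^(−t/τ).
T(89.6) = 33.495 + (-16.595)·e^(−89.6/170.50) = 33.495 + (-16.595)·0.59126 = 23.683 °C.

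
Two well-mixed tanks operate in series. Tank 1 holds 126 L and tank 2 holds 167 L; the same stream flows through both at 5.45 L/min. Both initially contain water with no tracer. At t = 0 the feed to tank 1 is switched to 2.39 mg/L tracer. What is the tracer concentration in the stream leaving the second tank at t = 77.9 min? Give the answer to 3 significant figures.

Each tank obeys Vᵢ dCᵢ/dt = Q(Cᵢ₋₁ − Cᵢ), so τᵢ = Vᵢ/Q.
τ₁ = 126/5.45 = 23.119 min; τ₂ = 167/5.45 = 30.642 min.
Solving the cascade with C₁(0)=C₂(0)=0 gives C₂(t) = C_in[1 − (τ₁ e^(−t/τ₁) − τ₂ e^(−t/τ₂))/(τ₁ − τ₂)].
At t = 77.9: e^(−t/τ₁) = 0.034407, e^(−t/τ₂) = 0.078690.
C₂ = 2.39·[1 − (23.119·0.034407 − 30.642·0.078690)/(-7.5229)] = 2.39·0.78522 = 1.8767 mg/L.

1.88 mg/L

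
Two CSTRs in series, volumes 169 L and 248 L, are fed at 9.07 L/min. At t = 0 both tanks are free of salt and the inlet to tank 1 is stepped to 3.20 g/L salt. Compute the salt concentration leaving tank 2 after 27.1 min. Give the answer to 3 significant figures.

Species balance on tank i: dCᵢ/dt = (Cᵢ₋₁ − Cᵢ)/τᵢ with τᵢ = Vᵢ/Q.
τ₁ = 169/9.07 = 18.633 min; τ₂ = 248/9.07 = 27.343 min.
Tank 1: C₁ = C_in(1 − e^(−t/τ₁)). Tank 2 (τ₁ ≠ τ₂): C₂ = C_in[1 − (τ₁ e^(−t/τ₁) − τ₂ e^(−t/τ₂))/(τ₁ − τ₂)].
At t = 27.1: e^(−t/τ₁) = 0.23354, e^(−t/τ₂) = 0.37116.
C₂ = 3.20·[1 − (18.633·0.23354 − 27.343·0.37116)/(-8.7100)] = 3.20·0.33442 = 1.0702 g/L.

1.07 g/L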